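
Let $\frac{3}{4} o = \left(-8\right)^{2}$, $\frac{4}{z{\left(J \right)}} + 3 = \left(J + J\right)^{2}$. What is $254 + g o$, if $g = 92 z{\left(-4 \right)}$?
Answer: $\frac{140690}{183} \approx 768.8$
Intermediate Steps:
$z{\left(J \right)} = \frac{4}{-3 + 4 J^{2}}$ ($z{\left(J \right)} = \frac{4}{-3 + \left(J + J\right)^{2}} = \frac{4}{-3 + \left(2 J\right)^{2}} = \frac{4}{-3 + 4 J^{2}}$)
$g = \frac{368}{61}$ ($g = 92 \frac{4}{-3 + 4 \left(-4\right)^{2}} = 92 \frac{4}{-3 + 4 \cdot 16} = 92 \frac{4}{-3 + 64} = 92 \cdot \frac{4}{61} = \frac{368}{61} \approx 6.0328$)
$o = \frac{256}{3}$ ($o = \frac{4 \left(-8\right)^{2}}{3} = \frac{4}{3} \cdot 64 = \frac{256}{3} \approx 85.333$)
$254 + g o = 254 + \frac{368}{61} \cdot \frac{256}{3} = 254 + \frac{94208}{183} = \frac{140690}{183}$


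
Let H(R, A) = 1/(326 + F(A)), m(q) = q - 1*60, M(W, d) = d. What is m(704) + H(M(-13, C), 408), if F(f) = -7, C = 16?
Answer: 205437/319 ≈ 644.00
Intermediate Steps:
m(q) = -60 + q (m(q) = q - 60 = -60 + q)
H(R, A) = 1/319 (H(R, A) = 1/(326 - 7) = 1/319)
m(704) + H(M(-13, C), 408) = (-60 + 704) + 1/319 = 644 + 1/319 = 205437/319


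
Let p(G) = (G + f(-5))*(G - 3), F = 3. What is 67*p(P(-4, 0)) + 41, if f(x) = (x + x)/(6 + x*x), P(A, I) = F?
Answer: 41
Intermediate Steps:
P(A, I) = 3
f(x) = 2*x/(6 + x²) (f(x) = (2*x)/(6 + x²) = 2*x/(6 + x²))
p(G) = (-3 + G)*(-10/31 + G) (p(G) = (G + 2*(-5)/(6 + (-5)²))*(G - 3) = (G + 2*(-5)/(6 + 25))*(-3 + G) = (G + 2*(-5)/31)*(-3 + G) = (G + 2*(-5)*(1/31))*(-3 + G) = (G - 10/31)*(-3 + G) = (-10/31 + G)*(-3 + G) = (-3 + G)*(-10/31 + G))
67*p(P(-4, 0)) + 41 = 67*(30/31 + 3² - 103/31*3) + 41 = 67*(30/31 + 9 - 309/31) + 41 = 67*0 + 41 = 0 + 41 = 41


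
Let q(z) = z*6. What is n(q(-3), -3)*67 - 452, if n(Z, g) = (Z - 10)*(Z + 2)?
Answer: 29564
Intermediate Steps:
q(z) = 6*z
n(Z, g) = (-10 + Z)*(2 + Z)
n(q(-3), -3)*67 - 452 = (-20 + (6*(-3))² - 48*(-3))*67 - 452 = (-20 + (-18)² - 8*(-18))*67 - 452 = (-20 + 324 + 144)*67 - 452 = 448*67 - 452 = 30016 - 452 = 29564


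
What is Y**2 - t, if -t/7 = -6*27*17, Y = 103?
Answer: -8669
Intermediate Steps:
t = 19278 (t = -7*(-6*27)*17 = -(-1134)*17 = -7*(-2754) = 19278)
Y**2 - t = 103**2 - 1*19278 = 10609 - 19278 = -8669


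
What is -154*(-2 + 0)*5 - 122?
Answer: 1418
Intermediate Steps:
-154*(-2 + 0)*5 - 122 = -(-308)*5 - 122 = -154*(-10) - 122 = 1540 - 122 = 1418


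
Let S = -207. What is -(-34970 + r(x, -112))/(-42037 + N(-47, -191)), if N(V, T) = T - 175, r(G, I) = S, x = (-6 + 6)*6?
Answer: -35177/42403 ≈ -0.82959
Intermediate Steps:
x = 0 (x = 0*6 = 0)
r(G, I) = -207
N(V, T) = -175 + T
-(-34970 + r(x, -112))/(-42037 + N(-47, -191)) = -(-34970 - 207)/(-42037 + (-175 - 191)) = -(-35177)/(-42037 - 366) = -(-35177)/(-42403) = -(-35177)*(-1)/42403 = -1*35177/42403 = -35177/42403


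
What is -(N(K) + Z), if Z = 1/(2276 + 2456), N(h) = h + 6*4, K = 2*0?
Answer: -113569/4732 ≈ -24.000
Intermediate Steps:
K = 0
N(h) = 24 + h (N(h) = h + 24 = 24 + h)
Z = 1/4732 ≈ 0.00021133
-(N(K) + Z) = -((24 + 0) + 1/4732) = -(24 + 1/4732) = -1*113569/4732 = -113569/4732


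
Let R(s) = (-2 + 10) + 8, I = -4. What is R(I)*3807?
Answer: 60912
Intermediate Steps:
R(s) = 16 (R(s) = 8 + 8 = 16)
R(I)*3807 = 16*3807 = 60912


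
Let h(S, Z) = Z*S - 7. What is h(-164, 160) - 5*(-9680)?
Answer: 22153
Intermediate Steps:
h(S, Z) = -7 + S*Z (h(S, Z) = S*Z - 7 = -7 + S*Z)
h(-164, 160) - 5*(-9680) = (-7 - 164*160) - 5*(-9680) = (-7 - 26240) - 1*(-48400) = -26247 + 48400 = 22153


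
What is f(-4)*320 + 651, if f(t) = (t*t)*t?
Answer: -19829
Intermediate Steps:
f(t) = t³ (f(t) = t²*t = t³)
f(-4)*320 + 651 = (-4)³*320 + 651 = -64*320 + 651 = -20480 + 651 = -19829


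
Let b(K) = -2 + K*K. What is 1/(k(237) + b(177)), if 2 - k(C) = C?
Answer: 1/31092 ≈ 3.2163e-5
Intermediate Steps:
b(K) = -2 + K²
k(C) = 2 - C
1/(k(237) + b(177)) = 1/((2 - 1*237) + (-2 + 177²)) = 1/((2 - 237) + (-2 + 31329)) = 1/(-235 + 31327) = 1/31092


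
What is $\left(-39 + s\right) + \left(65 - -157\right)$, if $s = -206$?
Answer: $-23$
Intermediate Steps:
$\left(-39 + s\right) + \left(65 - -157\right) = \left(-39 - 206\right) + \left(65 - -157\right) = -245 + \left(65 + 157\right) = -245 + 222 = -23$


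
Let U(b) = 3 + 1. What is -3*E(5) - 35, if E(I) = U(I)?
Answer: -47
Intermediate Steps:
U(b) = 4
E(I) = 4
-3*E(5) - 35 = -3*4 - 35 = -12 - 35 = -47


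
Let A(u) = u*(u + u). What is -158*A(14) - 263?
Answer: -62199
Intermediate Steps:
A(u) = 2*u² (A(u) = u*(2*u) = 2*u²)
-158*A(14) - 263 = -316*14² - 263 = -316*196 - 263 = -158*392 - 263 = -61936 - 263 = -62199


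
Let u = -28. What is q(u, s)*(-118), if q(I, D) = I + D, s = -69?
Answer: 11446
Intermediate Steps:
q(I, D) = D + I
q(u, s)*(-118) = (-69 - 28)*(-118) = -97*(-118) = 11446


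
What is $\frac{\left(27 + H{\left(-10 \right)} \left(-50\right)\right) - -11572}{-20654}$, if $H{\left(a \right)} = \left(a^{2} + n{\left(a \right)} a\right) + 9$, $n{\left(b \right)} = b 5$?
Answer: $\frac{18851}{20654} \approx 0.9127$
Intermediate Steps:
$n{\left(b \right)} = 5 b$
$H{\left(a \right)} = 9 + 6 a^{2}$ ($H{\left(a \right)} = \left(a^{2} + 5 a a\right) + 9 = \left(a^{2} + 5 a^{2}\right) + 9 = 6 a^{2} + 9 = 9 + 6 a^{2}$)
$\frac{\left(27 + H{\left(-10 \right)} \left(-50\right)\right) - -11572}{-20654} = \frac{\left(27 + \left(9 + 6 \left(-10\right)^{2}\right) \left(-50\right)\right) - -11572}{-20654} = \left(\left(27 + \left(9 + 6 \cdot 100\right) \left(-50\right)\right) + 11572\right) \left(- \frac{1}{20654}\right) = \left(\left(27 + \left(9 + 600\right) \left(-50\right)\right) + 11572\right) \left(- \frac{1}{20654}\right) = \left(\left(27 + 609 \left(-50\right)\right) + 11572\right) \left(- \frac{1}{20654}\right) = \left(\left(27 - 30450\right) + 11572\right) \left(- \frac{1}{20654}\right) = \left(-30423 + 11572\right) \left(- \frac{1}{20654}\right) = \left(-18851\right) \left(- \frac{1}{20654}\right) = \frac{18851}{20654}$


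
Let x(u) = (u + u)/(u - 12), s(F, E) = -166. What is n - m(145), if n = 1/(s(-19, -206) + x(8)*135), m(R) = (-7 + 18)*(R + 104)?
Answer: -1933735/706 ≈ -2739.0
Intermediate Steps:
x(u) = 2*u/(-12 + u) (x(u) = (2*u)/(-12 + u) = 2*u/(-12 + u))
m(R) = 1144 + 11*R (m(R) = 11*(104 + R) = 1144 + 11*R)
n = -1/706 (n = 1/(-166 + (2*8/(-12 + 8))*135) = 1/(-166 + (2*8/(-4))*135) = 1/(-166 + (2*8*(-1/4))*135) = 1/(-166 - 4*135) = 1/(-166 - 540) = 1/(-706) = -1/706 ≈ -0.0014164)
n - m(145) = -1/706 - (1144 + 11*145) = -1/706 - (1144 + 1595) = -1/706 - 1*2739 = -1/706 - 2739 = -1933735/706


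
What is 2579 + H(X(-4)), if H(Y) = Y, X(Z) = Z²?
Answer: 2595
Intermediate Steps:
2579 + H(X(-4)) = 2579 + (-4)² = 2579 + 16 = 2595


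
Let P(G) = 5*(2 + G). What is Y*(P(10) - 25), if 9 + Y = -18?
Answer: -945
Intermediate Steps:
P(G) = 10 + 5*G
Y = -27 (Y = -9 - 18 = -27)
Y*(P(10) - 25) = -27*((10 + 5*10) - 25) = -27*((10 + 50) - 25) = -27*(60 - 25) = -27*35 = -945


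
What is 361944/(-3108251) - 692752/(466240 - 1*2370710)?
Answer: 731967803536/2959785390985 ≈ 0.24730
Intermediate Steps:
361944/(-3108251) - 692752/(466240 - 1*2370710) = 361944*(-1/3108251) - 692752/(466240 - 2370710) = -361944/3108251 - 692752/(-1904470) = -361944/3108251 - 692752*(-1/1904470) = -361944/3108251 + 346376/952235 = 731967803536/2959785390985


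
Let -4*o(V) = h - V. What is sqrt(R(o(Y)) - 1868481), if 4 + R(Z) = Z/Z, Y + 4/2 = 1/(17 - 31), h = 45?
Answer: 2*I*sqrt(467121) ≈ 1366.9*I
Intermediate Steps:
Y = -29/14 (Y = -2 + 1/(17 - 31) = -2 + 1/(-14) = -2 - 1/14 = -29/14 ≈ -2.0714)
o(V) = -45/4 + V/4 (o(V) = -(45 - V)/4 = -45/4 + V/4)
R(Z) = -3 (R(Z) = -4 + Z/Z = -4 + 1 = -3)
sqrt(R(o(Y)) - 1868481) = sqrt(-3 - 1868481) = sqrt(-1868484) = 2*I*sqrt(467121)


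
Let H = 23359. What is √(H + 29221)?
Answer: 2*√13145 ≈ 229.30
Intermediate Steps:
√(H + 29221) = √(23359 + 29221) = √52580 = 2*√13145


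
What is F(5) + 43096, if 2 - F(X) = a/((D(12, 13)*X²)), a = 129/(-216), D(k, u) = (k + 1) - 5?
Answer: 620611243/14400 ≈ 43098.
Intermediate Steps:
D(k, u) = -4 + k (D(k, u) = (1 + k) - 5 = -4 + k)
a = -43/72 (a = 129*(-1/216) = -43/72 ≈ -0.59722)
F(X) = 2 + 43/(576*X²) (F(X) = 2 - (-43)/(72*((-4 + 12)*X²)) = 2 - (-43)/(72*(8*X²)) = 2 - (-43)*1/(8*X²)/72 = 2 - (-43)/(576*X²) = 2 + 43/(576*X²))
F(5) + 43096 = (2 + (43/576)/5²) + 43096 = (2 + (43/576)*(1/25)) + 43096 = (2 + 43/14400) + 43096 = 28843/14400 + 43096 = 620611243/14400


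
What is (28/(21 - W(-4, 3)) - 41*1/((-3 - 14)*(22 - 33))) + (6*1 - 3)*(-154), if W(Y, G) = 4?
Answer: -86127/187 ≈ -460.57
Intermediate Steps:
(28/(21 - W(-4, 3)) - 41*1/((-3 - 14)*(22 - 33))) + (6*1 - 3)*(-154) = (28/(21 - 1*4) - 41*1/((-3 - 14)*(22 - 33))) + (6*1 - 3)*(-154) = (28/(21 - 4) - 41/((-11*(-17)))) + (6 - 3)*(-154) = (28/17 - 41/187) + 3*(-154) = (28*(1/17) - 41*1/187) - 462 = (28/17 - 41/187) - 462 = 267/187 - 462 = -86127/187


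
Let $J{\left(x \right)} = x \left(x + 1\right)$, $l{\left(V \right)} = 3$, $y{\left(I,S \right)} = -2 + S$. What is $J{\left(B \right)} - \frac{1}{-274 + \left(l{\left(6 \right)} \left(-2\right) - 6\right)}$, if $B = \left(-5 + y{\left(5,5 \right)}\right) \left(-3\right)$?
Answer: $\frac{12013}{286} \approx 42.003$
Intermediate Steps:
$B = 6$ ($B = \left(-5 + \left(-2 + 5\right)\right) \left(-3\right) = \left(-5 + 3\right) \left(-3\right) = \left(-2\right) \left(-3\right) = 6$)
$J{\left(x \right)} = x \left(1 + x\right)$
$J{\left(B \right)} - \frac{1}{-274 + \left(l{\left(6 \right)} \left(-2\right) - 6\right)} = 6 \left(1 + 6\right) - \frac{1}{-274 + \left(3 \left(-2\right) - 6\right)} = 6 \cdot 7 - \frac{1}{-274 - 12} = 42 - \frac{1}{-274 - 12} = 42 - \frac{1}{-286} = 42 - - \frac{1}{286} = 42 + \frac{1}{286} = \frac{12013}{286}$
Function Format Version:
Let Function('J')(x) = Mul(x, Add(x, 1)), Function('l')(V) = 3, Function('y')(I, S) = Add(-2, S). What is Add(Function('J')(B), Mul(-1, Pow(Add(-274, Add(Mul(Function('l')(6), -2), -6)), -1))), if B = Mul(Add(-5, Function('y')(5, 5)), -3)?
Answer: Rational(12013, 286) ≈ 42.003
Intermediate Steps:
B = 6 (B = Mul(Add(-5, Add(-2, 5)), -3) = Mul(Add(-5, 3), -3) = Mul(-2, -3) = 6)
Function('J')(x) = Mul(x, Add(1, x))
Add(Function('J')(B), Mul(-1, Pow(Add(-274, Add(Mul(Function('l')(6), -2), -6)), -1))) = Add(Mul(6, Add(1, 6)), Mul(-1, Pow(Add(-274, Add(Mul(3, -2), -6)), -1))) = Add(Mul(6, 7), Mul(-1, Pow(Add(-274, Add(-6, -6)), -1))) = Add(42, Mul(-1, Pow(Add(-274, -12), -1))) = Add(42, Mul(-1, Pow(-286, -1))) = Add(42, Mul(-1, Rational(-1, 286))) = Add(42, Rational(1, 286)) = Rational(12013, 286)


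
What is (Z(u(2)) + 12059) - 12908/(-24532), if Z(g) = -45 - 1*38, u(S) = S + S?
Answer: 73452035/6133 ≈ 11977.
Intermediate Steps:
u(S) = 2*S
Z(g) = -83 (Z(g) = -45 - 38 = -83)
(Z(u(2)) + 12059) - 12908/(-24532) = (-83 + 12059) - 12908/(-24532) = 11976 - 12908*(-1/24532) = 11976 + 3227/6133 = 73452035/6133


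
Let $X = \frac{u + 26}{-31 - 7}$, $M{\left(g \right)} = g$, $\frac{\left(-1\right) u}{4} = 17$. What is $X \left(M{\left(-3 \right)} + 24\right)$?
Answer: $\frac{441}{19} \approx 23.211$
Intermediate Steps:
$u = -68$ ($u = \left(-4\right) 17 = -68$)
$X = \frac{21}{19}$ ($X = \frac{-68 + 26}{-31 - 7} = - \frac{42}{-38} = \left(-42\right) \left(- \frac{1}{38}\right) = \frac{21}{19} \approx 1.1053$)
$X \left(M{\left(-3 \right)} + 24\right) = \frac{21 \left(-3 + 24\right)}{19} = \frac{21}{19} \cdot 21 = \frac{441}{19}$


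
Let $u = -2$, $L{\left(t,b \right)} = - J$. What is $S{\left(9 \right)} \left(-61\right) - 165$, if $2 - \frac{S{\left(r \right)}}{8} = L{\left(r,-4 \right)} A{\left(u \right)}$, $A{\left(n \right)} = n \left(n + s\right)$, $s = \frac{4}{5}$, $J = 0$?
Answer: $-1141$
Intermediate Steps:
$L{\left(t,b \right)} = 0$ ($L{\left(t,b \right)} = \left(-1\right) 0 = 0$)
$s = \frac{4}{5}$ ($s = 4 \cdot \frac{1}{5} = \frac{4}{5} \approx 0.8$)
$A{\left(n \right)} = n \left(\frac{4}{5} + n\right)$ ($A{\left(n \right)} = n \left(n + \frac{4}{5}\right) = n \left(\frac{4}{5} + n\right)$)
$S{\left(r \right)} = 16$ ($S{\left(r \right)} = 16 - 8 \cdot 0 \cdot \frac{1}{5} \left(-2\right) \left(4 + 5 \left(-2\right)\right) = 16 - 8 \cdot 0 \cdot \frac{1}{5} \left(-2\right) \left(4 - 10\right) = 16 - 8 \cdot 0 \cdot \frac{1}{5} \left(-2\right) \left(-6\right) = 16 - 8 \cdot 0 \cdot \frac{12}{5} = 16 - 0 = 16 + 0 = 16$)
$S{\left(9 \right)} \left(-61\right) - 165 = 16 \left(-61\right) - 165 = -976 - 165 = -1141$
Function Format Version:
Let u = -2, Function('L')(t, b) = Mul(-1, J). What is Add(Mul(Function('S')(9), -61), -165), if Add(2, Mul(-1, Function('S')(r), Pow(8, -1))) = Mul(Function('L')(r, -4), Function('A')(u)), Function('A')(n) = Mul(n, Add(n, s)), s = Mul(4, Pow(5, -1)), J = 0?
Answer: -1141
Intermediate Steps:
Function('L')(t, b) = 0 (Function('L')(t, b) = Mul(-1, 0) = 0)
s = Rational(4, 5) (s = Mul(4, Rational(1, 5)) = Rational(4, 5) ≈ 0.80000)
Function('A')(n) = Mul(n, Add(Rational(4, 5), n)) (Function('A')(n) = Mul(n, Add(n, Rational(4, 5))) = Mul(n, Add(Rational(4, 5), n)))
Function('S')(r) = 16 (Function('S')(r) = Add(16, Mul(-8, Mul(0, Mul(Rational(1, 5), -2, Add(4, Mul(5, -2)))))) = Add(16, Mul(-8, Mul(0, Mul(Rational(1, 5), -2, Add(4, -10))))) = Add(16, Mul(-8, Mul(0, Mul(Rational(1, 5), -2, -6)))) = Add(16, Mul(-8, Mul(0, Rational(12, 5)))) = Add(16, Mul(-8, 0)) = Add(16, 0) = 16)
Add(Mul(Function('S')(9), -61), -165) = Add(Mul(16, -61), -165) = Add(-976, -165) = -1141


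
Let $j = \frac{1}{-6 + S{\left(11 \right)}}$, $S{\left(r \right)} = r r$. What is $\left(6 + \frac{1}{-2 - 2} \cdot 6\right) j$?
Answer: $\frac{9}{230} \approx 0.03913$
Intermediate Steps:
$S{\left(r \right)} = r^{2}$
$j = \frac{1}{115}$ ($j = \frac{1}{-6 + 11^{2}} = \frac{1}{-6 + 121} = \frac{1}{115} \approx 0.0086956$)
$\left(6 + \frac{1}{-2 - 2} \cdot 6\right) j = \left(6 + \frac{1}{-2 - 2} \cdot 6\right) \frac{1}{115} = \left(6 + \frac{1}{-4} \cdot 6\right) \frac{1}{115} = \left(6 - \frac{3}{2}\right) \frac{1}{115} = \frac{9}{2} \cdot \frac{1}{115} = \frac{9}{230}$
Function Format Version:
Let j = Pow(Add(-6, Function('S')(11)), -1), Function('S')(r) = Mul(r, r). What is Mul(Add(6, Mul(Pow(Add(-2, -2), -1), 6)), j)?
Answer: Rational(9, 230) ≈ 0.039130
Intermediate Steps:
Function('S')(r) = Pow(r, 2)
j = Rational(1, 115) (j = Pow(Add(-6, Pow(11, 2)), -1) = Pow(Add(-6, 121), -1) = Pow(115, -1) = Rational(1, 115) ≈ 0.0086956)
Mul(Add(6, Mul(Pow(Add(-2, -2), -1), 6)), j) = Mul(Add(6, Mul(Pow(Add(-2, -2), -1), 6)), Rational(1, 115)) = Mul(Add(6, Mul(Pow(-4, -1), 6)), Rational(1, 115)) = Mul(Add(6, Mul(Rational(-1, 4), 6)), Rational(1, 115)) = Mul(Add(6, Rational(-3, 2)), Rational(1, 115)) = Mul(Rational(9, 2), Rational(1, 115)) = Rational(9, 230)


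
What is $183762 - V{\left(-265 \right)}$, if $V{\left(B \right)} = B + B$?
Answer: $184292$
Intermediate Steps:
$V{\left(B \right)} = 2 B$
$183762 - V{\left(-265 \right)} = 183762 - 2 \left(-265\right) = 183762 - -530 = 183762 + 530 = 184292$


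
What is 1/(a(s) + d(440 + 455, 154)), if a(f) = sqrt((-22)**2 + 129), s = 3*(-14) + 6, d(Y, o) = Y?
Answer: 895/800412 - sqrt(613)/800412 ≈ 0.0010872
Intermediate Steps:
s = -36 (s = -42 + 6 = -36)
a(f) = sqrt(613) (a(f) = sqrt(484 + 129) = sqrt(613))
1/(a(s) + d(440 + 455, 154)) = 1/(sqrt(613) + (440 + 455)) = 1/(sqrt(613) + 895) = 1/(895 + sqrt(613))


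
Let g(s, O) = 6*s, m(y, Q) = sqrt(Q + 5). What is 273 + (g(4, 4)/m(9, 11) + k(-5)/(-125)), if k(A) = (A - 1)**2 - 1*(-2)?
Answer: 34837/125 ≈ 278.70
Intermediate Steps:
m(y, Q) = sqrt(5 + Q)
k(A) = 2 + (-1 + A)**2 (k(A) = (-1 + A)**2 + 2 = 2 + (-1 + A)**2)
273 + (g(4, 4)/m(9, 11) + k(-5)/(-125)) = 273 + ((6*4)/(sqrt(5 + 11)) + (2 + (-1 - 5)**2)/(-125)) = 273 + (24/(sqrt(16)) + (2 + (-6)**2)*(-1/125)) = 273 + (24/4 + (2 + 36)*(-1/125)) = 273 + (24*(1/4) + 38*(-1/125)) = 273 + (6 - 38/125) = 273 + 712/125 = 34837/125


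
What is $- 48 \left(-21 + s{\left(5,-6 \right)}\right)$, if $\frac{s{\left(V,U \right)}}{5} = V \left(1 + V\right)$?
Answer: $-6192$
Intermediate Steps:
$s{\left(V,U \right)} = 5 V \left(1 + V\right)$
$- 48 \left(-21 + s{\left(5,-6 \right)}\right) = - 48 \left(-21 + 5 \cdot 5 \left(1 + 5\right)\right) = - 48 \left(-21 + 5 \cdot 5 \cdot 6\right) = - 48 \left(-21 + 150\right) = \left(-48\right) 129 = -6192$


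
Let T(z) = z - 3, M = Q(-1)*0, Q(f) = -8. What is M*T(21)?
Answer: 0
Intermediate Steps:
M = 0 (M = -8*0 = 0)
T(z) = -3 + z
M*T(21) = 0*(-3 + 21) = 0*18 = 0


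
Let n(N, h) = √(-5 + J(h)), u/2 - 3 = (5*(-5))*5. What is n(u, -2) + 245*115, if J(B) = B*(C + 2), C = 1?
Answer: 28175 + I*√11 ≈ 28175.0 + 3.3166*I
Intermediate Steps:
J(B) = 3*B (J(B) = B*(1 + 2) = B*3 = 3*B)
u = -244 (u = 6 + 2*((5*(-5))*5) = 6 + 2*(-25*5) = 6 + 2*(-125) = 6 - 250 = -244)
n(N, h) = √(-5 + 3*h)
n(u, -2) + 245*115 = √(-5 + 3*(-2)) + 245*115 = √(-5 - 6) + 28175 = √(-11) + 28175 = I*√11 + 28175 = 28175 + I*√11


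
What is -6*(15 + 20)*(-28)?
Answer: 5880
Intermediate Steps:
-6*(15 + 20)*(-28) = -6*35*(-28) = -210*(-28) = 5880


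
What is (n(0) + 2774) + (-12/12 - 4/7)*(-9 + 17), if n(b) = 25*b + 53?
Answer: 19701/7 ≈ 2814.4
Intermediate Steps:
n(b) = 53 + 25*b
(n(0) + 2774) + (-12/12 - 4/7)*(-9 + 17) = ((53 + 25*0) + 2774) + (-12/12 - 4/7)*(-9 + 17) = ((53 + 0) + 2774) + (-12*1/12 - 4*⅐)*8 = (53 + 2774) + (-1 - 4/7)*8 = 2827 - 11/7*8 = 2827 - 88/7 = 19701/7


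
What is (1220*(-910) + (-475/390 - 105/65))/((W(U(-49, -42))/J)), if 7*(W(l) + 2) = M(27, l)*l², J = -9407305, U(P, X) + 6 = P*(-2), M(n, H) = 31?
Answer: 87729739986259/314844 ≈ 2.7865e+8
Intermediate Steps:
U(P, X) = -6 - 2*P (U(P, X) = -6 + P*(-2) = -6 - 2*P)
W(l) = -2 + 31*l²/7 (W(l) = -2 + (31*l²)/7 = -2 + 31*l²/7)
(1220*(-910) + (-475/390 - 105/65))/((W(U(-49, -42))/J)) = (1220*(-910) + (-475/390 - 105/65))/(((-2 + 31*(-6 - 2*(-49))²/7)/(-9407305))) = (-1110200 + (-475*1/390 - 105*1/65))/(((-2 + 31*(-6 + 98)²/7)*(-1/9407305))) = (-1110200 + (-95/78 - 21/13))/(((-2 + (31/7)*92²)*(-1/9407305))) = (-1110200 - 17/6)/(((-2 + (31/7)*8464)*(-1/9407305))) = -6661217*(-9407305/(-2 + 262384/7))/6 = -6661217/(6*((262370/7)*(-1/9407305))) = -6661217/(6*(-52474/13170227)) = -6661217/6*(-13170227/52474) = 87729739986259/314844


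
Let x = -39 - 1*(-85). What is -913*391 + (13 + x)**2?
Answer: -353502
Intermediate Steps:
x = 46 (x = -39 + 85 = 46)
-913*391 + (13 + x)**2 = -913*391 + (13 + 46)**2 = -356983 + 59**2 = -356983 + 3481 = -353502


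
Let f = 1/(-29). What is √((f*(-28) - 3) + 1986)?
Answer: √1668515/29 ≈ 44.542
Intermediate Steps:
f = -1/29 ≈ -0.034483
√((f*(-28) - 3) + 1986) = √((-1/29*(-28) - 3) + 1986) = √((28/29 - 3) + 1986) = √(-59/29 + 1986) = √(57535/29) = √1668515/29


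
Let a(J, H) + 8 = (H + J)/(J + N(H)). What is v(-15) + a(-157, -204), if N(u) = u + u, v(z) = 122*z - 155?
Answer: -1125684/565 ≈ -1992.4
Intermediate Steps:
v(z) = -155 + 122*z
N(u) = 2*u
a(J, H) = -8 + (H + J)/(J + 2*H)
v(-15) + a(-157, -204) = (-155 + 122*(-15)) + (-15*(-204) - 7*(-157))/(-157 + 2*(-204)) = (-155 - 1830) + (3060 + 1099)/(-157 - 408) = -1985 + 4159/(-565) = -1985 - 1/565*4159 = -1985 - 4159/565 = -1125684/565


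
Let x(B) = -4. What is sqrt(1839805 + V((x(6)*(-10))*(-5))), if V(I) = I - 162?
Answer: sqrt(1839443) ≈ 1356.3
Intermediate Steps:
V(I) = -162 + I
sqrt(1839805 + V((x(6)*(-10))*(-5))) = sqrt(1839805 + (-162 - 4*(-10)*(-5))) = sqrt(1839805 + (-162 + 40*(-5))) = sqrt(1839805 + (-162 - 200)) = sqrt(1839805 - 362) = sqrt(1839443)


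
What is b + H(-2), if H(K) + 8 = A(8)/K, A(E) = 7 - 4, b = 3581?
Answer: 7143/2 ≈ 3571.5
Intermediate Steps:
A(E) = 3
H(K) = -8 + 3/K
b + H(-2) = 3581 + (-8 + 3/(-2)) = 3581 + (-8 + 3*(-1/2)) = 3581 + (-8 - 3/2) = 3581 - 19/2 = 7143/2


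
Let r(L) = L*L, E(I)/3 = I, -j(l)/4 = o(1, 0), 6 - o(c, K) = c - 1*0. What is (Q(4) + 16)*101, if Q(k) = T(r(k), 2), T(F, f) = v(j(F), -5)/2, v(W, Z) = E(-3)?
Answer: 2323/2 ≈ 1161.5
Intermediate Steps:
o(c, K) = 6 - c (o(c, K) = 6 - (c - 1*0) = 6 - (c + 0) = 6 - c)
j(l) = -20 (j(l) = -4*(6 - 1*1) = -4*(6 - 1) = -4*5 = -20)
E(I) = 3*I
v(W, Z) = -9 (v(W, Z) = 3*(-3) = -9)
r(L) = L**2
T(F, f) = -9/2
Q(k) = -9/2
(Q(4) + 16)*101 = (-9/2 + 16)*101 = (23/2)*101 = 2323/2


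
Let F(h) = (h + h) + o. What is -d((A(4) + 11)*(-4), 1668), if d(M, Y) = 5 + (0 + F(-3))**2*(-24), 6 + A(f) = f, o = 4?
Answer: 91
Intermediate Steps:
A(f) = -6 + f
F(h) = 4 + 2*h (F(h) = (h + h) + 4 = 2*h + 4 = 4 + 2*h)
d(M, Y) = -91 (d(M, Y) = 5 + (0 + (4 + 2*(-3)))**2*(-24) = 5 + (0 + (4 - 6))**2*(-24) = 5 + (0 - 2)**2*(-24) = 5 + (-2)**2*(-24) = 5 + 4*(-24) = 5 - 96 = -91)
-d((A(4) + 11)*(-4), 1668) = -1*(-91) = 91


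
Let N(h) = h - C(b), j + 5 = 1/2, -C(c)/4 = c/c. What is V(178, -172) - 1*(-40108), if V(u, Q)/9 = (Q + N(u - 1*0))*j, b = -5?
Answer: 39703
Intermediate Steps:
C(c) = -4 (C(c) = -4*c/c = -4*1 = -4)
j = -9/2 (j = -5 + 1/2 = -5 + ½ = -9/2 ≈ -4.5000)
N(h) = 4 + h (N(h) = h - 1*(-4) = h + 4 = 4 + h)
V(u, Q) = -162 - 81*Q/2 - 81*u/2 (V(u, Q) = 9*((Q + (4 + (u - 1*0)))*(-9/2)) = 9*((Q + (4 + (u + 0)))*(-9/2)) = 9*((Q + (4 + u))*(-9/2)) = 9*((4 + Q + u)*(-9/2)) = 9*(-18 - 9*Q/2 - 9*u/2) = -162 - 81*Q/2 - 81*u/2)
V(178, -172) - 1*(-40108) = (-162 - 81/2*(-172) - 81/2*178) - 1*(-40108) = (-162 + 6966 - 7209) + 40108 = -405 + 40108 = 39703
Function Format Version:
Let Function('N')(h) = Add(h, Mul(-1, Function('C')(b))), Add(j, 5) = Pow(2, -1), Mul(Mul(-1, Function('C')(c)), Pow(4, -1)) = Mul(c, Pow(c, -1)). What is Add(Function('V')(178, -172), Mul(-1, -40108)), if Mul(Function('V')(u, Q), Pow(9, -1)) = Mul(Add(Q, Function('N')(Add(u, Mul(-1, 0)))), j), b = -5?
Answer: 39703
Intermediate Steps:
Function('C')(c) = -4 (Function('C')(c) = Mul(-4, Mul(c, Pow(c, -1))) = Mul(-4, 1) = -4)
j = Rational(-9, 2) (j = Add(-5, Pow(2, -1)) = Add(-5, Rational(1, 2)) = Rational(-9, 2) ≈ -4.5000)
Function('N')(h) = Add(4, h) (Function('N')(h) = Add(h, Mul(-1, -4)) = Add(h, 4) = Add(4, h))
Function('V')(u, Q) = Add(-162, Mul(Rational(-81, 2), Q), Mul(Rational(-81, 2), u)) (Function('V')(u, Q) = Mul(9, Mul(Add(Q, Add(4, Add(u, Mul(-1, 0)))), Rational(-9, 2))) = Mul(9, Mul(Add(Q, Add(4, Add(u, 0))), Rational(-9, 2))) = Mul(9, Mul(Add(Q, Add(4, u)), Rational(-9, 2))) = Mul(9, Mul(Add(4, Q, u), Rational(-9, 2))) = Mul(9, Add(-18, Mul(Rational(-9, 2), Q), Mul(Rational(-9, 2), u))) = Add(-162, Mul(Rational(-81, 2), Q), Mul(Rational(-81, 2), u)))
Add(Function('V')(178, -172), Mul(-1, -40108)) = Add(Add(-162, Mul(Rational(-81, 2), -172), Mul(Rational(-81, 2), 178)), Mul(-1, -40108)) = Add(Add(-162, 6966, -7209), 40108) = Add(-405, 40108) = 39703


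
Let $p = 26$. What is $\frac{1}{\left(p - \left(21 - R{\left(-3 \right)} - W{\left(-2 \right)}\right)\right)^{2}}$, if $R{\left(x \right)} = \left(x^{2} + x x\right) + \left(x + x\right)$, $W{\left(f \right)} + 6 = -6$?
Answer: $\frac{1}{25} \approx 0.04$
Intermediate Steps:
$W{\left(f \right)} = -12$ ($W{\left(f \right)} = -6 - 6 = -12$)
$R{\left(x \right)} = 2 x + 2 x^{2}$ ($R{\left(x \right)} = \left(x^{2} + x^{2}\right) + 2 x = 2 x^{2} + 2 x = 2 x + 2 x^{2}$)
$\frac{1}{\left(p - \left(21 - R{\left(-3 \right)} - W{\left(-2 \right)}\right)\right)^{2}} = \frac{1}{\left(26 - \left(33 + 6 \left(1 - 3\right)\right)\right)^{2}} = \frac{1}{\left(26 - \left(33 - 12\right)\right)^{2}} = \frac{1}{\left(26 + \left(\left(12 - 12\right) - 21\right)\right)^{2}} = \frac{1}{\left(26 + \left(0 - 21\right)\right)^{2}} = \frac{1}{\left(26 - 21\right)^{2}} = \frac{1}{5^{2}} = \frac{1}{25}$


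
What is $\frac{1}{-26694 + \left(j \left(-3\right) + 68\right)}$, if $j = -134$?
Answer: $- \frac{1}{26224} \approx -3.8133 \cdot 10^{-5}$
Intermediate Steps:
$\frac{1}{-26694 + \left(j \left(-3\right) + 68\right)} = \frac{1}{-26694 + \left(\left(-134\right) \left(-3\right) + 68\right)} = \frac{1}{-26694 + \left(402 + 68\right)} = \frac{1}{-26694 + 470} = \frac{1}{-26224} = - \frac{1}{26224}$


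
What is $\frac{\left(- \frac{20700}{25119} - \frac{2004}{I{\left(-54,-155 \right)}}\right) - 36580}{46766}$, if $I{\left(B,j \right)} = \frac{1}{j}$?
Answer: $\frac{382421670}{65261953} \approx 5.8598$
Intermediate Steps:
$\frac{\left(- \frac{20700}{25119} - \frac{2004}{I{\left(-54,-155 \right)}}\right) - 36580}{46766} = \frac{\left(- \frac{20700}{25119} - \frac{2004}{\frac{1}{-155}}\right) - 36580}{46766} = \left(\left(\left(-20700\right) \frac{1}{25119} - \frac{2004}{- \frac{1}{155}}\right) - 36580\right) \frac{1}{46766} = \left(\left(- \frac{2300}{2791} - -310620\right) - 36580\right) \frac{1}{46766} = \left(\left(- \frac{2300}{2791} + 310620\right) - 36580\right) \frac{1}{46766} = \left(\frac{866938120}{2791} - 36580\right) \frac{1}{46766} = \frac{764843340}{2791} \cdot \frac{1}{46766} = \frac{382421670}{65261953}$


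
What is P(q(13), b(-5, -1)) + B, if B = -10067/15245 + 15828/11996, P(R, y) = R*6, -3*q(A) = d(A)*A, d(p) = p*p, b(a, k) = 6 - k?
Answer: -200862469938/45719755 ≈ -4393.3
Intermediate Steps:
d(p) = p²
q(A) = -A³/3 (q(A) = -A²*A/3 = -A³/3)
P(R, y) = 6*R
B = 30133532/45719755 (B = -10067*1/15245 + 15828*(1/11996) = -10067/15245 + 3957/2999 = 30133532/45719755 ≈ 0.65909)
P(q(13), b(-5, -1)) + B = 6*(-⅓*13³) + 30133532/45719755 = 6*(-⅓*2197) + 30133532/45719755 = 6*(-2197/3) + 30133532/45719755 = -4394 + 30133532/45719755 = -200862469938/45719755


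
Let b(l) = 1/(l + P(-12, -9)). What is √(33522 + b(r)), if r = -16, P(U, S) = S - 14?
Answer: √50986923/39 ≈ 183.09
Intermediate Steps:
P(U, S) = -14 + S
b(l) = 1/(-23 + l) (b(l) = 1/(l + (-14 - 9)) = 1/(l - 23) = 1/(-23 + l))
√(33522 + b(r)) = √(33522 + 1/(-23 - 16)) = √(33522 + 1/(-39)) = √(33522 - 1/39) = √(1307357/39) = √50986923/39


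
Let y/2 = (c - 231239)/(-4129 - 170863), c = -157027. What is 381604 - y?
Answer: 16694217659/43748 ≈ 3.8160e+5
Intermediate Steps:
y = 194133/43748 (y = 2*((-157027 - 231239)/(-4129 - 170863)) = 2*(-388266/(-174992)) = 2*(-388266*(-1/174992)) = 2*(194133/87496) = 194133/43748 ≈ 4.4375)
381604 - y = 381604 - 1*194133/43748 = 381604 - 194133/43748 = 16694217659/43748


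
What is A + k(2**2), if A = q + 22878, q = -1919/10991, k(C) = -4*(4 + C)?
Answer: 251098467/10991 ≈ 22846.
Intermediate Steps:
k(C) = -16 - 4*C
q = -1919/10991 (q = -1919*1/10991 = -1919/10991 ≈ -0.17460)
A = 251450179/10991 (A = -1919/10991 + 22878 = 251450179/10991 ≈ 22878.)
A + k(2**2) = 251450179/10991 + (-16 - 4*2**2) = 251450179/10991 + (-16 - 4*4) = 251450179/10991 + (-16 - 16) = 251450179/10991 - 32 = 251098467/10991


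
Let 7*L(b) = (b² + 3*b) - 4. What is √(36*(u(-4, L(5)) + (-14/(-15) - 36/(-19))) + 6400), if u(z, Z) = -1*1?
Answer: 2*√14588485/95 ≈ 80.410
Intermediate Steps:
L(b) = -4/7 + b²/7 + 3*b/7 (L(b) = ((b² + 3*b) - 4)/7 = (-4 + b² + 3*b)/7 = -4/7 + b²/7 + 3*b/7)
u(z, Z) = -1
√(36*(u(-4, L(5)) + (-14/(-15) - 36/(-19))) + 6400) = √(36*(-1 + (-14/(-15) - 36/(-19))) + 6400) = √(36*(-1 + (-14*(-1/15) - 36*(-1/19))) + 6400) = √(36*(-1 + (14/15 + 36/19)) + 6400) = √(36*(-1 + 806/285) + 6400) = √(36*(521/285) + 6400) = √(6252/95 + 6400) = √(614252/95) = 2*√14588485/95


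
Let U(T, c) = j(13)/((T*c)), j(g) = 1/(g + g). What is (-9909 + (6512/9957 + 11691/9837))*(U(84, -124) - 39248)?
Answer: 573006556725156100175/1473645399408 ≈ 3.8884e+8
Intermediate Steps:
j(g) = 1/(2*g)
U(T, c) = 1/(26*T*c) (U(T, c) = ((½)/13)/((T*c)) = ((½)*(1/13))*(1/(T*c)) = (1/(T*c))/26 = 1/(26*T*c))
(-9909 + (6512/9957 + 11691/9837))*(U(84, -124) - 39248) = (-9909 + (6512/9957 + 11691/9837))*((1/26)/(84*(-124)) - 39248) = (-9909 + (6512*(1/9957) + 11691*(1/9837)))*((1/26)*(1/84)*(-1/124) - 39248) = (-9909 + (6512/9957 + 1299/1093))*(-1/270816 - 39248) = (-9909 + 20051759/10883001)*(-10628986369/270816) = -107819605150/10883001*(-10628986369/270816) = 573006556725156100175/1473645399408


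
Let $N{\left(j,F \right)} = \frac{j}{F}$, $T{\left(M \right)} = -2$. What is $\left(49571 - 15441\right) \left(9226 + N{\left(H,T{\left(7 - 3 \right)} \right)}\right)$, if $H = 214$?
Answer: $311231470$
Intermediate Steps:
$\left(49571 - 15441\right) \left(9226 + N{\left(H,T{\left(7 - 3 \right)} \right)}\right) = \left(49571 - 15441\right) \left(9226 + \frac{214}{-2}\right) = 34130 \left(9226 + 214 \left(- \frac{1}{2}\right)\right) = 34130 \left(9226 - 107\right) = 34130 \cdot 9119 = 311231470$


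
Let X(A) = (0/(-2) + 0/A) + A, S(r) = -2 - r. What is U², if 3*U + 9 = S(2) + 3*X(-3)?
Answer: 484/9 ≈ 53.778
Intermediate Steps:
X(A) = A (X(A) = (0*(-½) + 0) + A = (0 + 0) + A = 0 + A = A)
U = -22/3 (U = -3 + ((-2 - 1*2) + 3*(-3))/3 = -3 + ((-2 - 2) - 9)/3 = -3 + (-4 - 9)/3 = -3 + (⅓)*(-13) = -3 - 13/3 = -22/3 ≈ -7.3333)
U² = (-22/3)² = 484/9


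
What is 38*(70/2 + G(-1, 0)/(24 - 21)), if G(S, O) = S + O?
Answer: 3952/3 ≈ 1317.3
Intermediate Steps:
G(S, O) = O + S
38*(70/2 + G(-1, 0)/(24 - 21)) = 38*(70/2 + (0 - 1)/(24 - 21)) = 38*(70*(1/2) - 1/3) = 38*(35 - 1*1/3) = 38*(35 - 1/3) = 38*(104/3) = 3952/3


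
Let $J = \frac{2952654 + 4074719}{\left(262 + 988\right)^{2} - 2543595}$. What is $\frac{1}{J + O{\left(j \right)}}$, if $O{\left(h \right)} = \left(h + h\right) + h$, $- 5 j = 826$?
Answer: $- \frac{196219}{98651611} \approx -0.001989$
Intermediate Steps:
$j = - \frac{826}{5}$ ($j = \left(- \frac{1}{5}\right) 826 = - \frac{826}{5} \approx -165.2$)
$O{\left(h \right)} = 3 h$ ($O{\left(h \right)} = 2 h + h = 3 h$)
$J = - \frac{7027373}{981095}$ ($J = \frac{7027373}{1250^{2} - 2543595} = \frac{7027373}{1562500 - 2543595} = \frac{7027373}{-981095} = 7027373 \left(- \frac{1}{981095}\right) = - \frac{7027373}{981095} \approx -7.1628$)
$\frac{1}{J + O{\left(j \right)}} = \frac{1}{- \frac{7027373}{981095} + 3 \left(- \frac{826}{5}\right)} = \frac{1}{- \frac{7027373}{981095} - \frac{2478}{5}} = \frac{1}{- \frac{98651611}{196219}} = - \frac{196219}{98651611}$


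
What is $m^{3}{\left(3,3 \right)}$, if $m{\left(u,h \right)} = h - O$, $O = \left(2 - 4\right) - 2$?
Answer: $343$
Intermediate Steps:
$O = -4$ ($O = -2 - 2 = -4$)
$m{\left(u,h \right)} = 4 + h$ ($m{\left(u,h \right)} = h - -4 = h + 4 = 4 + h$)
$m^{3}{\left(3,3 \right)} = \left(4 + 3\right)^{3} = 7^{3} = 343$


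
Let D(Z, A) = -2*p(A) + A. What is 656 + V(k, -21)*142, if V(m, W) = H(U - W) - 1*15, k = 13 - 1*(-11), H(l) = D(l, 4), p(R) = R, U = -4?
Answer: -2042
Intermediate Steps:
D(Z, A) = -A (D(Z, A) = -2*A + A = -A)
H(l) = -4 (H(l) = -1*4 = -4)
k = 24 (k = 13 + 11 = 24)
V(m, W) = -19 (V(m, W) = -4 - 1*15 = -4 - 15 = -19)
656 + V(k, -21)*142 = 656 - 19*142 = 656 - 2698 = -2042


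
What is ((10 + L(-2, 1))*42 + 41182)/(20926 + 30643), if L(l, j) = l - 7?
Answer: 41224/51569 ≈ 0.79939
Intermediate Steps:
L(l, j) = -7 + l
((10 + L(-2, 1))*42 + 41182)/(20926 + 30643) = ((10 + (-7 - 2))*42 + 41182)/(20926 + 30643) = ((10 - 9)*42 + 41182)/51569 = (1*42 + 41182)*(1/51569) = (42 + 41182)*(1/51569) = 41224*(1/51569) = 41224/51569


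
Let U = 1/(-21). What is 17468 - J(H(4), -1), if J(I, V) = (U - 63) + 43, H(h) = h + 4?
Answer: 367249/21 ≈ 17488.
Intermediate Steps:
U = -1/21 ≈ -0.047619
H(h) = 4 + h
J(I, V) = -421/21 (J(I, V) = (-1/21 - 63) + 43 = -1324/21 + 43 = -421/21)
17468 - J(H(4), -1) = 17468 - 1*(-421/21) = 17468 + 421/21 = 367249/21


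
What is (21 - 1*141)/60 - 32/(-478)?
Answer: -462/239 ≈ -1.9331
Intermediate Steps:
(21 - 1*141)/60 - 32/(-478) = (21 - 141)*(1/60) - 32*(-1/478) = -120*1/60 + 16/239 = -2 + 16/239 = -462/239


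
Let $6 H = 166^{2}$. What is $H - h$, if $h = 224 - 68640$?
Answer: $\frac{219026}{3} \approx 73009.0$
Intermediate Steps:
$H = \frac{13778}{3}$ ($H = \frac{166^{2}}{6} = \frac{1}{6} \cdot 27556 = \frac{13778}{3} \approx 4592.7$)
$h = -68416$ ($h = 224 - 68640 = -68416$)
$H - h = \frac{13778}{3} - -68416 = \frac{13778}{3} + 68416 = \frac{219026}{3}$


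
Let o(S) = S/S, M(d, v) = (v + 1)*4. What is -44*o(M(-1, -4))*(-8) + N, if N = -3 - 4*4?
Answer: 333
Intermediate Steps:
M(d, v) = 4 + 4*v (M(d, v) = (1 + v)*4 = 4 + 4*v)
o(S) = 1
N = -19 (N = -3 - 16 = -19)
-44*o(M(-1, -4))*(-8) + N = -44*(-8) - 19 = 352 - 19 = 333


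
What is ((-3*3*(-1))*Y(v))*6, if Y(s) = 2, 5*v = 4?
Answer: 108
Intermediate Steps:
v = ⅘ (v = (⅕)*4 = ⅘ ≈ 0.80000)
((-3*3*(-1))*Y(v))*6 = ((-3*3*(-1))*2)*6 = (-9*(-1)*2)*6 = (9*2)*6 = 18*6 = 108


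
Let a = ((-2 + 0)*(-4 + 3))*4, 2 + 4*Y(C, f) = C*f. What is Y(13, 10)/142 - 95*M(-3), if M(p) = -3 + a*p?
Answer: 182131/71 ≈ 2565.2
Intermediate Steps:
Y(C, f) = -1/2 + C*f/4 (Y(C, f) = -1/2 + (C*f)/4 = -1/2 + C*f/4)
a = 8 (a = -2*(-1)*4 = 2*4 = 8)
M(p) = -3 + 8*p
Y(13, 10)/142 - 95*M(-3) = (-1/2 + (1/4)*13*10)/142 - 95*(-3 + 8*(-3)) = (-1/2 + 65/2)*(1/142) - 95*(-3 - 24) = 32*(1/142) - 95*(-27) = 16/71 + 2565 = 182131/71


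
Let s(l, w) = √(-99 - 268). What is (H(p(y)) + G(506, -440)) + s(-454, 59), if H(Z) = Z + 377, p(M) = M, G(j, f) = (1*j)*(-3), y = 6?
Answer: -1135 + I*√367 ≈ -1135.0 + 19.157*I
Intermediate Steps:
s(l, w) = I*√367 (s(l, w) = √(-367) = I*√367)
G(j, f) = -3*j (G(j, f) = j*(-3) = -3*j)
H(Z) = 377 + Z
(H(p(y)) + G(506, -440)) + s(-454, 59) = ((377 + 6) - 3*506) + I*√367 = (383 - 1518) + I*√367 = -1135 + I*√367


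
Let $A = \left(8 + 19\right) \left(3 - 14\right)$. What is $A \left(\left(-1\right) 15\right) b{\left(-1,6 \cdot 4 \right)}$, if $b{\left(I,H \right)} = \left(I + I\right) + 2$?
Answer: $0$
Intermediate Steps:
$A = -297$ ($A = 27 \left(3 - 14\right) = 27 \left(-11\right) = -297$)
$b{\left(I,H \right)} = 2 + 2 I$ ($b{\left(I,H \right)} = 2 I + 2 = 2 + 2 I$)
$A \left(\left(-1\right) 15\right) b{\left(-1,6 \cdot 4 \right)} = - 297 \left(\left(-1\right) 15\right) \left(2 + 2 \left(-1\right)\right) = \left(-297\right) \left(-15\right) \left(2 - 2\right) = 4455 \cdot 0 = 0$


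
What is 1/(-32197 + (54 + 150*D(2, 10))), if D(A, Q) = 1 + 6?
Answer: -1/31093 ≈ -3.2162e-5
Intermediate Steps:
D(A, Q) = 7
1/(-32197 + (54 + 150*D(2, 10))) = 1/(-32197 + (54 + 150*7)) = 1/(-32197 + (54 + 1050)) = 1/(-32197 + 1104) = 1/(-31093) = -1/31093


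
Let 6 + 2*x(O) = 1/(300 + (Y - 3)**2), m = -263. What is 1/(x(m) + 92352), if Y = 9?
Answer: 672/62058529 ≈ 1.0828e-5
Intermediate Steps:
x(O) = -2015/672 (x(O) = -3 + 1/(2*(300 + (9 - 3)**2)) = -3 + 1/(2*(300 + 6**2)) = -3 + 1/(2*(300 + 36)) = -3 + (1/2)/336 = -3 + (1/2)*(1/336) = -3 + 1/672 = -2015/672)
1/(x(m) + 92352) = 1/(-2015/672 + 92352) = 1/(62058529/672) = 672/62058529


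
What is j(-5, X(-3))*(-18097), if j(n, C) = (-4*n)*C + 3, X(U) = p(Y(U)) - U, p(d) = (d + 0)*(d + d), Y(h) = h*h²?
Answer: -528848631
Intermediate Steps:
Y(h) = h³
p(d) = 2*d² (p(d) = d*(2*d) = 2*d²)
X(U) = -U + 2*U⁶ (X(U) = 2*(U³)² - U = 2*U⁶ - U = -U + 2*U⁶)
j(n, C) = 3 - 4*C*n (j(n, C) = -4*C*n + 3 = 3 - 4*C*n)
j(-5, X(-3))*(-18097) = (3 - 4*(-1*(-3) + 2*(-3)⁶)*(-5))*(-18097) = (3 - 4*(3 + 2*729)*(-5))*(-18097) = (3 - 4*(3 + 1458)*(-5))*(-18097) = (3 - 4*1461*(-5))*(-18097) = (3 + 29220)*(-18097) = 29223*(-18097) = -528848631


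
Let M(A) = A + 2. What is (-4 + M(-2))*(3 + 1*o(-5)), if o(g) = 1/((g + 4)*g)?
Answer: -64/5 ≈ -12.800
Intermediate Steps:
M(A) = 2 + A
o(g) = 1/(g*(4 + g)) (o(g) = 1/((4 + g)*g) = 1/(g*(4 + g)))
(-4 + M(-2))*(3 + 1*o(-5)) = (-4 + (2 - 2))*(3 + 1*(1/((-5)*(4 - 5)))) = (-4 + 0)*(3 + 1*(-⅕/(-1))) = -4*(3 + 1*(-⅕*(-1))) = -4*(3 + 1*(⅕)) = -4*(3 + ⅕) = -4*16/5 = -64/5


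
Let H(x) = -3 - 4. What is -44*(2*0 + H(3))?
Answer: 308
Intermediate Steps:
H(x) = -7
-44*(2*0 + H(3)) = -44*(2*0 - 7) = -44*(0 - 7) = -44*(-7) = 308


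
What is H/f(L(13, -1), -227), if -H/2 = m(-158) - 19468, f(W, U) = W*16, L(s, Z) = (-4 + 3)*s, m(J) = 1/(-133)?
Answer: -2589245/13832 ≈ -187.19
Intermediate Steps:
m(J) = -1/133
L(s, Z) = -s
f(W, U) = 16*W
H = 5178490/133 (H = -2*(-1/133 - 19468) = -2*(-2589245/133) = 5178490/133 ≈ 38936.)
H/f(L(13, -1), -227) = 5178490/(133*((16*(-1*13)))) = 5178490/(133*((16*(-13)))) = (5178490/133)/(-208) = (5178490/133)*(-1/208) = -2589245/13832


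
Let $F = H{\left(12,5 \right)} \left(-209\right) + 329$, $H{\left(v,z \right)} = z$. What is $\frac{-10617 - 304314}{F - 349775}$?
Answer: $\frac{314931}{350491} \approx 0.89854$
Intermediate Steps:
$F = -716$ ($F = 5 \left(-209\right) + 329 = -1045 + 329 = -716$)
$\frac{-10617 - 304314}{F - 349775} = \frac{-10617 - 304314}{-716 - 349775} = - \frac{314931}{-350491} = \left(-314931\right) \left(- \frac{1}{350491}\right) = \frac{314931}{350491}$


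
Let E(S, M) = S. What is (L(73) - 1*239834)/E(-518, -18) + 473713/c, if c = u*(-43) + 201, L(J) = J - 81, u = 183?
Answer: 796862561/1986012 ≈ 401.24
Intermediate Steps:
L(J) = -81 + J
c = -7668 (c = 183*(-43) + 201 = -7869 + 201 = -7668)
(L(73) - 1*239834)/E(-518, -18) + 473713/c = ((-81 + 73) - 1*239834)/(-518) + 473713/(-7668) = (-8 - 239834)*(-1/518) + 473713*(-1/7668) = -239842*(-1/518) - 473713/7668 = 119921/259 - 473713/7668 = 796862561/1986012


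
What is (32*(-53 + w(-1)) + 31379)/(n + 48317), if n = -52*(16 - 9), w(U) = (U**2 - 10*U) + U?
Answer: 30003/47953 ≈ 0.62568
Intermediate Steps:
w(U) = U**2 - 9*U
n = -364 (n = -52*7 = -364)
(32*(-53 + w(-1)) + 31379)/(n + 48317) = (32*(-53 - (-9 - 1)) + 31379)/(-364 + 48317) = (32*(-53 - 1*(-10)) + 31379)/47953 = (32*(-53 + 10) + 31379)*(1/47953) = (32*(-43) + 31379)*(1/47953) = (-1376 + 31379)*(1/47953) = 30003*(1/47953) = 30003/47953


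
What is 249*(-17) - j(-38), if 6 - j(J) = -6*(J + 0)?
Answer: -4011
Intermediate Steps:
j(J) = 6 + 6*J (j(J) = 6 - (-6)*(J + 0) = 6 - (-6)*J = 6 + 6*J)
249*(-17) - j(-38) = 249*(-17) - (6 + 6*(-38)) = -4233 - (6 - 228) = -4233 - 1*(-222) = -4233 + 222 = -4011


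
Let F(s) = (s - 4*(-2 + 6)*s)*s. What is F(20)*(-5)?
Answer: 30000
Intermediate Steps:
F(s) = -15*s**2 (F(s) = (s - 16*s)*s = (-15*s)*s = -15*s**2)
F(20)*(-5) = -15*20**2*(-5) = -15*400*(-5) = -6000*(-5) = 30000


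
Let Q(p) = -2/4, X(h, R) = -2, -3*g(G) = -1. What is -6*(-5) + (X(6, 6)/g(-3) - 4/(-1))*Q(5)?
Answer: 31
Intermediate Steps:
g(G) = 1/3 (g(G) = -1/3*(-1) = 1/3)
Q(p) = -1/2 (Q(p) = -2*1/4 = -1/2)
-6*(-5) + (X(6, 6)/g(-3) - 4/(-1))*Q(5) = -6*(-5) + (-2/1/3 - 4/(-1))*(-1/2) = 30 + (-2*3 - 4*(-1))*(-1/2) = 30 + (-6 + 4)*(-1/2) = 30 - 2*(-1/2) = 30 + 1 = 31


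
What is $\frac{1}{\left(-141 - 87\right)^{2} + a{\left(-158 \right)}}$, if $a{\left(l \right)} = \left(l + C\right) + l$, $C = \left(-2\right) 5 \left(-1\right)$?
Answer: $\frac{1}{51678} \approx 1.9351 \cdot 10^{-5}$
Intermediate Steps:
$C = 10$ ($C = \left(-10\right) \left(-1\right) = 10$)
$a{\left(l \right)} = 10 + 2 l$ ($a{\left(l \right)} = \left(l + 10\right) + l = \left(10 + l\right) + l = 10 + 2 l$)
$\frac{1}{\left(-141 - 87\right)^{2} + a{\left(-158 \right)}} = \frac{1}{\left(-141 - 87\right)^{2} + \left(10 + 2 \left(-158\right)\right)} = \frac{1}{\left(-228\right)^{2} + \left(10 - 316\right)} = \frac{1}{51984 - 306} = \frac{1}{51678}$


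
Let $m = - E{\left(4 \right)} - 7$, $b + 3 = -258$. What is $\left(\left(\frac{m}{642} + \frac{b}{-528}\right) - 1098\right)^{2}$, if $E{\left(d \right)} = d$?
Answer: $\frac{3844700507911201}{3191798016} \approx 1.2046 \cdot 10^{6}$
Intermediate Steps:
$b = -261$ ($b = -3 - 258 = -261$)
$m = -11$ ($m = \left(-1\right) 4 - 7 = -4 - 7 = -11$)
$\left(\left(\frac{m}{642} + \frac{b}{-528}\right) - 1098\right)^{2} = \left(\left(- \frac{11}{642} - \frac{261}{-528}\right) - 1098\right)^{2} = \left(\left(\left(-11\right) \frac{1}{642} - - \frac{87}{176}\right) - 1098\right)^{2} = \left(\left(- \frac{11}{642} + \frac{87}{176}\right) - 1098\right)^{2} = \left(\frac{26959}{56496} - 1098\right)^{2} = \left(- \frac{62005649}{56496}\right)^{2} = \frac{3844700507911201}{3191798016}$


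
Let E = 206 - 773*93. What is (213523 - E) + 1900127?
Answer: 2185333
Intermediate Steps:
E = -71683 (E = 206 - 71889 = -71683)
(213523 - E) + 1900127 = (213523 - 1*(-71683)) + 1900127 = (213523 + 71683) + 1900127 = 285206 + 1900127 = 2185333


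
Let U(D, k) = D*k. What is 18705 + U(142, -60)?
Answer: 10185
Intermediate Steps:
18705 + U(142, -60) = 18705 + 142*(-60) = 18705 - 8520 = 10185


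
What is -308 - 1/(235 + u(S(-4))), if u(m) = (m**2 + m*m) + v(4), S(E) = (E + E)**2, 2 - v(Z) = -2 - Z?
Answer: -2597981/8435 ≈ -308.00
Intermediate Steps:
v(Z) = 4 + Z (v(Z) = 2 - (-2 - Z) = 2 + (2 + Z) = 4 + Z)
S(E) = 4*E**2 (S(E) = (2*E)**2 = 4*E**2)
u(m) = 8 + 2*m**2 (u(m) = (m**2 + m*m) + (4 + 4) = (m**2 + m**2) + 8 = 2*m**2 + 8 = 8 + 2*m**2)
-308 - 1/(235 + u(S(-4))) = -308 - 1/(235 + (8 + 2*(4*(-4)**2)**2)) = -308 - 1/(235 + (8 + 2*(4*16)**2)) = -308 - 1/(235 + (8 + 2*64**2)) = -308 - 1/(235 + (8 + 2*4096)) = -308 - 1/(235 + (8 + 8192)) = -308 - 1/(235 + 8200) = -308 - 1/8435 = -2597981/8435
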